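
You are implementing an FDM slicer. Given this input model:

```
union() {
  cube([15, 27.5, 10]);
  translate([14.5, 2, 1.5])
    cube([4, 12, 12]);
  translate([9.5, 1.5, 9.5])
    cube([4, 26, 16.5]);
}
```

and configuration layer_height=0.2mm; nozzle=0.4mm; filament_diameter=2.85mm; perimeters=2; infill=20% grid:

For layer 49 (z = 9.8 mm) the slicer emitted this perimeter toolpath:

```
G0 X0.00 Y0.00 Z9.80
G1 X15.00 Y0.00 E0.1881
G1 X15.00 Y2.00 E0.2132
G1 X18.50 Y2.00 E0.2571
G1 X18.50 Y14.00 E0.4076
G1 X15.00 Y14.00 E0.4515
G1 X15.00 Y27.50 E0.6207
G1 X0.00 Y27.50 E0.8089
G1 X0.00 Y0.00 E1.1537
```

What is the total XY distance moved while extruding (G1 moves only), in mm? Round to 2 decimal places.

92.00 mm

Sum the Euclidean lengths of each G1 segment: total = 92.00 mm.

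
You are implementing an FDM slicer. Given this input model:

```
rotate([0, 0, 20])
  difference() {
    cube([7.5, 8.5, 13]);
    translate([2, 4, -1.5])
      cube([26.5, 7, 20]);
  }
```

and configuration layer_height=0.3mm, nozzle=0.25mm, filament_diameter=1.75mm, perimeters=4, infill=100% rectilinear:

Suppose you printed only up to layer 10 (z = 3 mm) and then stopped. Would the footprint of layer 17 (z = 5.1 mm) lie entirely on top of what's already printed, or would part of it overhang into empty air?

entirely on top

Compare the two slices. At z = 3: the 7.5×8.5 cube contributes its full rectangle (area 63.75 mm²); the 26.5×7 cube at (2, 4) contributes its full rectangle (area 185.50 mm²); Subtracting the remaining from the first: starting from the 7.5×8.5 cube (63.75 mm²), the 26.5×7 cube at (2, 4) partially overlaps it — only the 24.75 mm² overlap (of its 185.50 mm²) is removed, clipping the outline — area = 39.00 mm²; (rotated 20° about Z; rotation is an isometry so areas/perimeters/island counts are preserved). At z = 5.1: the cube is present — its section is the full 7.5×8.5 rectangle (area 63.75 mm²); the cube at (2, 4) is present — its section is the full 26.5×7 rectangle (area 185.50 mm²); Subtracting the remaining from the first: starting from the 7.5×8.5 cube (63.75 mm²), the 26.5×7 cube at (2, 4) partially overlaps it — only the 24.75 mm² overlap (of its 185.50 mm²) is removed, clipping the outline — area = 39.00 mm²; (rotated 20° about Z; rotation is an isometry so areas/perimeters/island counts are preserved). Checking containment: the cross-section at z = 5.1 is a subset of the cross-section at z = 3.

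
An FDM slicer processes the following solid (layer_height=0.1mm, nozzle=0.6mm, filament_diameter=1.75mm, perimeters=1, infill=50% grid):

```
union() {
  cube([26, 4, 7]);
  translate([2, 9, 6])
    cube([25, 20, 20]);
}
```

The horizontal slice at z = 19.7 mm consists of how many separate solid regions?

At z = 19.7 mm: the cube is absent (z outside [0, 7]); the cube at (2, 9) is present — its section is the full 25×20 rectangle; Combining (union): only the 25×20 cube at (2, 9) is present, so the union is just that shape — 1 connected region. The result has 1 disconnected region.

1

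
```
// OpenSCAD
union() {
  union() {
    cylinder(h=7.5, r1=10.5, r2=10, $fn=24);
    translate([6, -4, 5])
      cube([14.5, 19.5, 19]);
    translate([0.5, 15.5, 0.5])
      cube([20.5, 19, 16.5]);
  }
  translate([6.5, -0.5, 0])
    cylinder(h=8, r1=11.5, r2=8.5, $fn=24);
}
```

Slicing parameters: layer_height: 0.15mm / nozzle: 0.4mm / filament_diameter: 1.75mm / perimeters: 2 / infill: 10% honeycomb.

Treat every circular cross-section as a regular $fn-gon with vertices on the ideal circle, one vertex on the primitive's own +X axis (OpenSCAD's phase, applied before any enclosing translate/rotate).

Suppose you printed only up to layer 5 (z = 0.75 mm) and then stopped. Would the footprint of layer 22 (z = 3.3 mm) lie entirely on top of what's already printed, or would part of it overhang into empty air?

entirely on top

Compare the two slices. At z = 0.75: the cone: at t=0.100 of its height the radius interpolates to r₁+(r₂−r₁)t = 10.450, giving a regular 24-gon of that circumradius (area = (24/2)·10.450²·sin(360°/24) = 339.16 mm²); the cube at (6, -4) does not reach this height (z outside [5, 24]); the 20.5×19 cube at (0.5, 15.5) contributes its full rectangle (area 389.50 mm²); Merging all regions: the 2 present regions are separate (no shared area or edge), so areas and boundary lengths simply add and each stays a separate island — area = 728.66 mm²; the cone at (6.5, -0.5) (r1=11.5→r2=8.5) has section circumradius 11.219 here — a regular 24-gon (area = (24/2)·11.219²·sin(360°/24) = 390.90 mm²); Combining (union): the regions partially overlap — summed areas 1119.56 mm² minus the doubly-counted overlap 225.72 mm² gives 893.84 mm² — area = 893.84 mm². At z = 3.3: the cone (r1=10.5→r2=10) has section circumradius 10.280 here — a regular 24-gon (area = (24/2)·10.280²·sin(360°/24) = 328.22 mm²); the cube at (6, -4) is absent (z outside [5, 24]); the cube at (0.5, 15.5) (footprint 20.5×19) is included at this height (area 389.50 mm²); Taking the union: the 2 present regions are separate (no shared area or edge), so areas and boundary lengths simply add and each stays a separate island — area = 717.72 mm²; the cone at (6.5, -0.5) contributes a regular 24-gon of circumradius 10.262 (interpolated between r1=11.5 and r2=8.5 at t=0.412) (area = (24/2)·10.262²·sin(360°/24) = 327.10 mm²); Merging all regions: the regions partially overlap — summed areas 1044.82 mm² minus the doubly-counted overlap 196.81 mm² gives 848.01 mm² — area = 848.01 mm². Checking containment: the cross-section at z = 3.3 is a subset of the cross-section at z = 0.75.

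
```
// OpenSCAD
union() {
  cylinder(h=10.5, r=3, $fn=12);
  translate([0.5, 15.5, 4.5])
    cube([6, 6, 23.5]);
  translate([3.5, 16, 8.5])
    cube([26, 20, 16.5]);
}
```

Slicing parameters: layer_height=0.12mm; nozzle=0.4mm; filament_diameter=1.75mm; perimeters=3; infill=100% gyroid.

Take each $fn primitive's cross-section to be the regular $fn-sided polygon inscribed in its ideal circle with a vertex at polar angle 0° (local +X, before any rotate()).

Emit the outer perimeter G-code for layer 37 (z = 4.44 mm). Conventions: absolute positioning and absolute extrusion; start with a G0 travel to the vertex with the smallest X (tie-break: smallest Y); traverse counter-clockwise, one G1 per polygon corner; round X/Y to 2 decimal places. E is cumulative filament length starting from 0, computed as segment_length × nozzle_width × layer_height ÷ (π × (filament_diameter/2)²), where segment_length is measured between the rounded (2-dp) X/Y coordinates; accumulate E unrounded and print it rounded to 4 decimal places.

At z = 4.44 mm: the r=3 cylinder contributes a regular 12-gon of circumradius 3; the cube at (0.5, 15.5) is absent (z outside [4.5, 28]); the cube at (3.5, 16) is not intersected at this z (z outside [8.5, 25]); Combining (union): only the r=3 cylinder is present, so the union is just that shape — 1 connected region. The outline is a single polygon with 12 vertices. Extrusion per mm of travel: 0.4 × 0.12 / (π × 0.875²) = 0.019956. Accumulating E over each segment gives final E = 0.3720.

G0 X-3.00 Y0.00 Z4.44
G1 X-2.60 Y-1.50 E0.0310
G1 X-1.50 Y-2.60 E0.0620
G1 X0.00 Y-3.00 E0.0930
G1 X1.50 Y-2.60 E0.1240
G1 X2.60 Y-1.50 E0.1550
G1 X3.00 Y0.00 E0.1860
G1 X2.60 Y1.50 E0.2170
G1 X1.50 Y2.60 E0.2480
G1 X0.00 Y3.00 E0.2790
G1 X-1.50 Y2.60 E0.3100
G1 X-2.60 Y1.50 E0.3410
G1 X-3.00 Y0.00 E0.3720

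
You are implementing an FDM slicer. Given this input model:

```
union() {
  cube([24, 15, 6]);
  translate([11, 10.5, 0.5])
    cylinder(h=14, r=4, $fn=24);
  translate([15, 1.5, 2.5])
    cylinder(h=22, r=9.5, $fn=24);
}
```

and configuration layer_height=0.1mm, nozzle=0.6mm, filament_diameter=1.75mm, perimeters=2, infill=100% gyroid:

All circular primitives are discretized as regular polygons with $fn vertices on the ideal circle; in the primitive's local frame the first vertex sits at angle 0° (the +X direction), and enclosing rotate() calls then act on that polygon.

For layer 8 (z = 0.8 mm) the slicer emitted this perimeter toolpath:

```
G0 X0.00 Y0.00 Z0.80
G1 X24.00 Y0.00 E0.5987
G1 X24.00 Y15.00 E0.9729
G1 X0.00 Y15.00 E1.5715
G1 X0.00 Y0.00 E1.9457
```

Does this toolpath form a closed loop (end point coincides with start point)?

Start point (G0): (0.00, 0.00). End point (last G1): the path returns to the start — closed.

yes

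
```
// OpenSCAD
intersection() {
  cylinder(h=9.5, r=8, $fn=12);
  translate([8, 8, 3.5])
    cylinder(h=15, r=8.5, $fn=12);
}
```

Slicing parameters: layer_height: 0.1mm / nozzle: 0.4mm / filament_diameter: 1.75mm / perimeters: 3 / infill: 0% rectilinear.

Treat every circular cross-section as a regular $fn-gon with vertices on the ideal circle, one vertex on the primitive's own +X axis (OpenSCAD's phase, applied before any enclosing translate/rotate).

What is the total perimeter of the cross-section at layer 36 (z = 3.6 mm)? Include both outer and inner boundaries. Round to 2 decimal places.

26.33 mm

At z = 3.6 mm: the r=8 cylinder gives a regular 12-gon of circumradius 8 (constant along its height) (perimeter = 2·12·8.000·sin(180°/12) = 49.69 mm); the cylinder at (8, 8): section is a regular 12-gon, circumradius r=8.5 (perimeter = 2·12·8.500·sin(180°/12) = 52.80 mm); After intersecting: the r=8.5 cylinder at (8, 8) partially overlaps the r=8 cylinder; clipping to the common part keeps 38.12 mm² — boundary = 26.33 mm. Overall, the cross-section is a single solid region. Total boundary length (outer) = 26.33 mm.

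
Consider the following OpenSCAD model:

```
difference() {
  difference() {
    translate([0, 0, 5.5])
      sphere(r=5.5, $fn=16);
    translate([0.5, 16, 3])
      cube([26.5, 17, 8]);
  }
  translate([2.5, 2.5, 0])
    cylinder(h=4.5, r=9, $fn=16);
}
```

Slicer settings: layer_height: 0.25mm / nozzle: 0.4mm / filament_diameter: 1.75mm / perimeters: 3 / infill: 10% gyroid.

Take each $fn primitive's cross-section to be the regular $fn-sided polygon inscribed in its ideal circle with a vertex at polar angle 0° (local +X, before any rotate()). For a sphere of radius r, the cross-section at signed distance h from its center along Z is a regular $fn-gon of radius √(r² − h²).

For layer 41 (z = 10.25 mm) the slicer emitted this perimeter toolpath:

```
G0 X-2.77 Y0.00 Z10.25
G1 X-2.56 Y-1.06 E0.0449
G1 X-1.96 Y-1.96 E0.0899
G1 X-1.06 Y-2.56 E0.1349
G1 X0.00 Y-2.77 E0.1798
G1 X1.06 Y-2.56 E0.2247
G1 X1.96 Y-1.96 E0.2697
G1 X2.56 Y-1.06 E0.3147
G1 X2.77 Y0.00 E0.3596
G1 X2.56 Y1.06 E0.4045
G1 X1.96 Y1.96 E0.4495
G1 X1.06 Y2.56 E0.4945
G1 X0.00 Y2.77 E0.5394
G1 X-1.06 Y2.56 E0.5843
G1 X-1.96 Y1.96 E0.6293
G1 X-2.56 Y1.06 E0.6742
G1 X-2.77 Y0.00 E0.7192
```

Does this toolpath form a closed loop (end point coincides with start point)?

Start point (G0): (-2.77, 0.00). End point (last G1): the path returns to the start — closed.

yes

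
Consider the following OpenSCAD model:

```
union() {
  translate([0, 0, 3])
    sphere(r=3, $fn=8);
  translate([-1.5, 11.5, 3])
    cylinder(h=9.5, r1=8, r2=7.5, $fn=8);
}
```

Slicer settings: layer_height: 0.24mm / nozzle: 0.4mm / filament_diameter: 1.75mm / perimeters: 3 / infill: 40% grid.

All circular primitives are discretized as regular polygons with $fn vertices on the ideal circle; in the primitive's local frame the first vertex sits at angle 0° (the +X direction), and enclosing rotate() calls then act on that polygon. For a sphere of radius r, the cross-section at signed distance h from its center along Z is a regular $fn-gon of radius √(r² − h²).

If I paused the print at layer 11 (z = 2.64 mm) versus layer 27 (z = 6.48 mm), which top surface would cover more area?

layer 27 (z = 6.48 mm)

Layer 11 (z = 2.64): the r=3 sphere contributes a regular 8-gon of circumradius √(3²−0.36²) = 2.978 (area = (8/2)·2.978²·sin(360°/8) = 25.09 mm²); the cone at (-1.5, 11.5) does not reach this height (z outside [3, 12.5]); Combining (union): only the r=3 sphere is present, so the union is just that shape — area = 25.09 mm². So its area = 25.09 mm². Layer 27 (z = 6.48): the sphere does not reach this height (|z−center|=3.480 > r=3); the cone at (-1.5, 11.5): at t=0.366 of its height the radius interpolates to r₁+(r₂−r₁)t = 7.817, giving a regular 8-gon of that circumradius (area = (8/2)·7.817²·sin(360°/8) = 172.83 mm²); Merging all regions: only the cone at (-1.5, 11.5) is present, so the union is just that shape — area = 172.83 mm². So its area = 172.83 mm². Layer 27 is larger (172.83 vs 25.09 mm²).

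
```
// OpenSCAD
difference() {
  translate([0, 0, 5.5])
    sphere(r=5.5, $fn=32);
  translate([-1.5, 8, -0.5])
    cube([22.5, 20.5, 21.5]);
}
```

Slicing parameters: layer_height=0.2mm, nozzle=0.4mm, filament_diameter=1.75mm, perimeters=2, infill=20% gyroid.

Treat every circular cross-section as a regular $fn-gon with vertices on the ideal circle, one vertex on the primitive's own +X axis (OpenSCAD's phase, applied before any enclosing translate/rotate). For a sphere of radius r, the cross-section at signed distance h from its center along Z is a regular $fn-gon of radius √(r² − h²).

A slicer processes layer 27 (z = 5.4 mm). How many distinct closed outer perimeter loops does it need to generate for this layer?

At z = 5.4 mm: the r=5.5 sphere contributes a regular 32-gon of circumradius √(5.5²−0.1²) = 5.499; the cube at (-1.5, 8) (footprint 22.5×20.5) is included at this height; After the difference (first − rest): starting from the r=5.5 sphere, the 22.5×20.5 cube at (-1.5, 8) misses the remaining region (no effect) — 1 connected region. The result has 1 disconnected region.

1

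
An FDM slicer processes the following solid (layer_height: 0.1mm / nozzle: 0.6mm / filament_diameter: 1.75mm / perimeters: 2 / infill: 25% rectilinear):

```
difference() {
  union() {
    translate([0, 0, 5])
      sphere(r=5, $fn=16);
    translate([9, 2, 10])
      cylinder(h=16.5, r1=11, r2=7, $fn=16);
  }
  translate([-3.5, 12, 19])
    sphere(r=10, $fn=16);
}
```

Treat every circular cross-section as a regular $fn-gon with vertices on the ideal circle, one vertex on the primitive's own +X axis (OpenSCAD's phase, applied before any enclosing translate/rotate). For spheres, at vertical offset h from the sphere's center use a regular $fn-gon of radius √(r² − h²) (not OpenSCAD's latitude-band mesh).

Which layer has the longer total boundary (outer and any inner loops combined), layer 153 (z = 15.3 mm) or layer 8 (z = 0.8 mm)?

Layer 153 (z = 15.3): the sphere is not intersected at this z (|z−center|=10.300 > r=5); the cone at (9, 2): at t=0.321 of its height the radius interpolates to r₁+(r₂−r₁)t = 9.715, giving a regular 16-gon of that circumradius (perimeter = 2·16·9.715·sin(180°/16) = 60.65 mm); Taking the union: only the cone at (9, 2) is present, so the union is just that shape — boundary = 60.65 mm; the sphere at (-3.5, 12): section is a regular 16-gon, circumradius = √(r²−h²) = √(10²−3.7²) = 9.290 (perimeter = 2·16·9.290·sin(180°/16) = 58.00 mm); Subtracting the remaining from the first: starting from the result so far, the r=10 sphere at (-3.5, 12) partially overlaps it — only the 18.24 mm² overlap (of its 264.24 mm²) is removed, clipping the outline — boundary = 60.71 mm. So its perimeter = 60.71 mm. Layer 8 (z = 0.8): the sphere: section is a regular 16-gon, circumradius = √(r²−h²) = √(5²−4.2²) = 2.713 (perimeter = 2·16·2.713·sin(180°/16) = 16.94 mm); the cone at (9, 2) is not intersected at this z (z outside [10, 26.5]); Merging all regions: only the r=5 sphere is present, so the union is just that shape — boundary = 16.94 mm; the sphere at (-3.5, 12) does not reach this height (|z−center|=18.200 > r=10); After the difference (first − rest): none of the subtracted shapes is present at this height, so the result so far is unchanged — boundary = 16.94 mm. So its perimeter = 16.94 mm. Layer 153 is larger (60.71 vs 16.94 mm).

layer 153 (z = 15.3 mm)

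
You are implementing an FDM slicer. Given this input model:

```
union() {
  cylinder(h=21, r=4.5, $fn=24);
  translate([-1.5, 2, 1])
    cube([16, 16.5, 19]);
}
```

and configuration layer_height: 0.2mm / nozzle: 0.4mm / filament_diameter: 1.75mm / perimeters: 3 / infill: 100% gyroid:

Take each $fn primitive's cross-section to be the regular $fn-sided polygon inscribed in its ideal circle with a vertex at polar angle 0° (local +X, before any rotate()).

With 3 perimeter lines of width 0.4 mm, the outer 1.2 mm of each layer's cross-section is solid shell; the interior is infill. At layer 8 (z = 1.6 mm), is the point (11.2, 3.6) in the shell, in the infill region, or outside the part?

infill

At z = 1.6 mm: the r=4.5 cylinder contributes a regular 24-gon of circumradius 4.5; the cube at (-1.5, 2) (footprint 16×16.5) is included at this height; Taking the union: the regions partially overlap (shared area 10.67 mm²), so overlapping operands fuse into one piece — 1 connected region. Overall, the cross-section is a single solid region. The nearest boundary edge runs (14.50, 2.00)→(4.00, 2.00); distance from the point to it = 1.60 mm. The point is inside the cross-section and 1.60 mm from the nearest boundary — more than the 1.2 mm shell width (3 × 0.4), so it's in the infill interior.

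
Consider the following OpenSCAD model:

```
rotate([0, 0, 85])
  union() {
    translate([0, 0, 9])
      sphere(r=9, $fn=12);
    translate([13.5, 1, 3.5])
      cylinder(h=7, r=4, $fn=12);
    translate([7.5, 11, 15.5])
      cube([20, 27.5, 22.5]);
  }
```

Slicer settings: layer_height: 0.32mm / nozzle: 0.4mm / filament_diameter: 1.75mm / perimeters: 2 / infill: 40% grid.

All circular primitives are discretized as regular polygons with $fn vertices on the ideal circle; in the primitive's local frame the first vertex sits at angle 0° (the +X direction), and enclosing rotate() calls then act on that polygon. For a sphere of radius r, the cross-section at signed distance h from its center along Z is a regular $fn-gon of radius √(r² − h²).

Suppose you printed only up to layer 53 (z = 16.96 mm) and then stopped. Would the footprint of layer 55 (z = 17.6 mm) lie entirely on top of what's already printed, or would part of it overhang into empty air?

Compare the two slices. At z = 16.96: the r=9 sphere slices to a regular 12-gon of circumradius 4.200 (√(r²−h²) with h=7.96 from center) (area = (12/2)·4.200²·sin(360°/12) = 52.92 mm²); the cylinder at (13.5, 1) does not reach this height (z outside [3.5, 10.5]); the 20×27.5 cube at (7.5, 11) contributes its full rectangle (area 550.00 mm²); Merging all regions: the 2 present regions are separate (no shared area or edge), so areas and boundary lengths simply add and each stays a separate island — area = 602.92 mm²; (rotated 85° about Z; rotation is an isometry so areas/perimeters/island counts are preserved). At z = 17.6: the sphere: section is a regular 12-gon, circumradius = √(r²−h²) = √(9²−8.6²) = 2.653 (area = (12/2)·2.653²·sin(360°/12) = 21.12 mm²); the cylinder at (13.5, 1) is not intersected at this z (z outside [3.5, 10.5]); the 20×27.5 cube at (7.5, 11) contributes its full rectangle (area 550.00 mm²); Combining (union): the 2 present regions are separate (no shared area or edge), so areas and boundary lengths simply add and each stays a separate island — area = 571.12 mm²; (whole slice rotated 85° about Z — lengths, areas and connectivity unchanged). Checking containment: the cross-section at z = 17.6 is a subset of the cross-section at z = 16.96.

entirely on top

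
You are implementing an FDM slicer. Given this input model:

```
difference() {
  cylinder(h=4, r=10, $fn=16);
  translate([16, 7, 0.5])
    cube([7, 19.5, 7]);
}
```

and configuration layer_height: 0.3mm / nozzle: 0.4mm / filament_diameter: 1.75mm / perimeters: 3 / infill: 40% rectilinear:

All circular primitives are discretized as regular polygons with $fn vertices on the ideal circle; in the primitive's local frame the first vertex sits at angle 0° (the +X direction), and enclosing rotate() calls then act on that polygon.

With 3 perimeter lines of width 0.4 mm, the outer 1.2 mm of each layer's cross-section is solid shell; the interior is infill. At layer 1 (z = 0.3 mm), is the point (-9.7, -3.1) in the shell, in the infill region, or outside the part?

At z = 0.3 mm: the cylinder: section is a regular 16-gon, circumradius r=10; the cube at (16, 7) is absent (z outside [0.5, 7.5]); Taking the first minus the rest: none of the subtracted shapes is present at this height, so the r=10 cylinder is unchanged — 1 connected region. Overall, the cross-section is a single solid region. The nearest boundary edge runs (-10.00, 0.00)→(-9.24, -3.83); distance from the point to it = 0.31 mm. The point is not inside any of the regions above, so it lies outside the cross-section (0.31 mm from the nearest boundary).

outside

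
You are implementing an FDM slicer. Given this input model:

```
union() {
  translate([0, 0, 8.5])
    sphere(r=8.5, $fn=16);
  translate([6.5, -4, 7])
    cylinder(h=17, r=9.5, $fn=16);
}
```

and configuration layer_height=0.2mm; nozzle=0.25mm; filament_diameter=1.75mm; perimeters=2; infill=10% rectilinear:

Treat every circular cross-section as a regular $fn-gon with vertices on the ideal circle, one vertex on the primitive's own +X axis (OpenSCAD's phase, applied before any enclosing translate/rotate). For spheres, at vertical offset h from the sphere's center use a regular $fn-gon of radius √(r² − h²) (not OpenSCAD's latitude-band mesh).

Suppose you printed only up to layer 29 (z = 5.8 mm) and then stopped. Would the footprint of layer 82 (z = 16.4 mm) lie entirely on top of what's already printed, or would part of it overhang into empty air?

Compare the two slices. At z = 5.8: the r=8.5 sphere contributes a regular 16-gon of circumradius √(8.5²−2.7²) = 8.060 (area = (16/2)·8.060²·sin(360°/16) = 198.87 mm²); the cylinder at (6.5, -4) is absent (z outside [7, 24]); Combining (union): only the r=8.5 sphere is present, so the union is just that shape — area = 198.87 mm². At z = 16.4: the r=8.5 sphere contributes a regular 16-gon of circumradius √(8.5²−7.9²) = 3.137 (area = (16/2)·3.137²·sin(360°/16) = 30.12 mm²); the r=9.5 cylinder at (6.5, -4) contributes a regular 16-gon of circumradius 9.5 (area = (16/2)·9.500²·sin(360°/16) = 276.30 mm²); Taking the union: the regions partially overlap — summed areas 306.42 mm² minus the doubly-counted overlap 24.64 mm² gives 281.78 mm² — area = 281.78 mm². Checking containment: at z = 16.4 the cross-section extends beyond the z = 5.8 cross-section by about 169.22 mm².

part overhangs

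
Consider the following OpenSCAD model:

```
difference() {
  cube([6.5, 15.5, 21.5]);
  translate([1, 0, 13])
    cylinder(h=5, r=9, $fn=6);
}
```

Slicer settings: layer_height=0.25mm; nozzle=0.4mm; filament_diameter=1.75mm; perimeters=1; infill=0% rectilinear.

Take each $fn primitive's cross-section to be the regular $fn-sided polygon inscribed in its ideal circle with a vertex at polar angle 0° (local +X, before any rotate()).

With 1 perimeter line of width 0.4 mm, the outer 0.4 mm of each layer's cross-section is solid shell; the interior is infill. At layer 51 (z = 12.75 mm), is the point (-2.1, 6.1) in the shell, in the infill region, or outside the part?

outside

At z = 12.75 mm: the 6.5×15.5 cube contributes its full rectangle; the cylinder at (1, 0) does not reach this height (z outside [13, 18]); After the difference (first − rest): none of the subtracted shapes is present at this height, so the 6.5×15.5 cube is unchanged — 1 connected region. Overall, the cross-section is a single solid region. The nearest boundary edge runs (0.00, 15.50)→(0.00, 0.00); distance from the point to it = 2.10 mm. The point is not inside any of the regions above, so it lies outside the cross-section (2.10 mm from the nearest boundary).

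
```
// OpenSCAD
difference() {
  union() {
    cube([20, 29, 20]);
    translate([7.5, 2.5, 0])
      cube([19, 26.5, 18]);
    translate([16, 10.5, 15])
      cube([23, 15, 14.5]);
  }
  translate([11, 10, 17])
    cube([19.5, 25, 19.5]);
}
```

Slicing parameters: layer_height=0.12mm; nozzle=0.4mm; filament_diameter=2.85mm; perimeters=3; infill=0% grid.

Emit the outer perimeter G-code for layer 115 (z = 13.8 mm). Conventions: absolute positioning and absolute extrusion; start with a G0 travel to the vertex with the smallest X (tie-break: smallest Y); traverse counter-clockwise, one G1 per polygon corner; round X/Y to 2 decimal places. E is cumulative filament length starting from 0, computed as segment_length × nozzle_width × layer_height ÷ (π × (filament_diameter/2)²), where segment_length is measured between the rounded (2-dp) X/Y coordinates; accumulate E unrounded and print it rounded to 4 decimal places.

G0 X0.00 Y0.00 Z13.80
G1 X20.00 Y0.00 E0.1505
G1 X20.00 Y2.50 E0.1693
G1 X26.50 Y2.50 E0.2182
G1 X26.50 Y29.00 E0.4176
G1 X0.00 Y29.00 E0.6170
G1 X0.00 Y0.00 E0.8352

At z = 13.8 mm: the cube is present — its section is the full 20×29 rectangle; the cube at (7.5, 2.5) (footprint 19×26.5) is included at this height; the cube at (16, 10.5) is absent (z outside [15, 29.5]); Merging all regions: the regions partially overlap (shared area 331.25 mm²), so overlapping operands fuse into one piece — 1 connected region; the cube at (11, 10) is not intersected at this z (z outside [17, 36.5]); Taking the first minus the rest: none of the subtracted shapes is present at this height, so that combined region is unchanged — 1 connected region. The outline is a single polygon with 6 vertices. Extrusion per mm of travel: 0.4 × 0.12 / (π × 1.425²) = 0.007524. Accumulating E over each segment gives final E = 0.8352.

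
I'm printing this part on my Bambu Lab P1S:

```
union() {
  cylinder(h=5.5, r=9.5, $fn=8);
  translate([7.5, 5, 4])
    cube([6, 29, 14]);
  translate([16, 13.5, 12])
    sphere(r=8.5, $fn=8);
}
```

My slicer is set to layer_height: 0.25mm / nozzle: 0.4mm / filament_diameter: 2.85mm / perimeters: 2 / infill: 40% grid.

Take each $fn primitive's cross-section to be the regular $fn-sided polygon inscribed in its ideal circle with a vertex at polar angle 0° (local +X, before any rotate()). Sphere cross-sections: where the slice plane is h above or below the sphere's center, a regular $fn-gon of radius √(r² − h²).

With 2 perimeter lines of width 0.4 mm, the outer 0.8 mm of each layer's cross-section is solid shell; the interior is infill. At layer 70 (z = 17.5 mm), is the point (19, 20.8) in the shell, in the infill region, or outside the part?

outside

At z = 17.5 mm: the cylinder does not reach this height (z outside [0, 5.5]); the cube at (7.5, 5) (footprint 6×29) is included at this height; the sphere at (16, 13.5): section is a regular 8-gon, circumradius = √(r²−h²) = √(8.5²−5.5²) = 6.481; Combining (union): the regions partially overlap (shared area 29.58 mm²), so overlapping operands fuse into one piece — 1 connected region. Overall, the cross-section is a single solid region. The nearest boundary edge runs (16.00, 19.98)→(20.58, 18.08); distance from the point to it = 1.90 mm. The point is not inside any of the regions above, so it lies outside the cross-section (1.90 mm from the nearest boundary).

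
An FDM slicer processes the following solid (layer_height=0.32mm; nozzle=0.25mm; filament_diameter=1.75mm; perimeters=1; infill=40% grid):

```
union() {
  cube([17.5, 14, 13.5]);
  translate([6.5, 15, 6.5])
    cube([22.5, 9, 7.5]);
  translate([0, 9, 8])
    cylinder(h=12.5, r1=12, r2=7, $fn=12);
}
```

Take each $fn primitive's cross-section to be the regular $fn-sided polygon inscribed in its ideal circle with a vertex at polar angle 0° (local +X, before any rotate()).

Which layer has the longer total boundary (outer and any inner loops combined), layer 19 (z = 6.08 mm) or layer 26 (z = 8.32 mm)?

Layer 19 (z = 6.08): the cube is present — its section is the full 17.5×14 rectangle (perimeter 63.00 mm); the cube at (6.5, 15) does not reach this height (z outside [6.5, 14]); the cone at (0, 9) does not reach this height (z outside [8, 20.5]); Taking the union: only the 17.5×14 cube is present, so the union is just that shape — boundary = 63.00 mm. So its perimeter = 63.00 mm. Layer 26 (z = 8.32): the cube (footprint 17.5×14) is included at this height (perimeter 63.00 mm); the 22.5×9 cube at (6.5, 15) contributes its full rectangle (perimeter 63.00 mm); the cone at (0, 9): at t=0.026 of its height the radius interpolates to r₁+(r₂−r₁)t = 11.872, giving a regular 12-gon of that circumradius (perimeter = 2·12·11.872·sin(180°/12) = 73.74 mm); Merging all regions: the regions partially overlap (shared area 155.48 mm²), so the edge portions inside another operand are dropped and the merged outline is re-measured after clipping — boundary = 139.65 mm. So its perimeter = 139.65 mm. Layer 26 is larger (139.65 vs 63.00 mm).

layer 26 (z = 8.32 mm)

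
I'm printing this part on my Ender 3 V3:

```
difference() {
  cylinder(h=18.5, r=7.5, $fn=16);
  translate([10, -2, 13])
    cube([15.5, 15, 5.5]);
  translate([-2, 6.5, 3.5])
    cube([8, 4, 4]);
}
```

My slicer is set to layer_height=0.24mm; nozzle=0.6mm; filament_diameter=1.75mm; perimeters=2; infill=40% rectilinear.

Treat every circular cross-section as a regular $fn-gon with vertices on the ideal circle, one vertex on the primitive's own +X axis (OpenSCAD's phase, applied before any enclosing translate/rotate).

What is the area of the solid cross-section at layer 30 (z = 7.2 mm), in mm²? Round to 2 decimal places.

168.42 mm²

At z = 7.2 mm: the r=7.5 cylinder contributes a regular 16-gon of circumradius 7.5 (area = (16/2)·7.500²·sin(360°/16) = 172.21 mm²); the cube at (10, -2) is absent (z outside [13, 18.5]); the 8×4 cube at (-2, 6.5) contributes its full rectangle (area 32.00 mm²); After the difference (first − rest): starting from the r=7.5 cylinder (172.21 mm²), the 8×4 cube at (-2, 6.5) partially overlaps it — only the 3.79 mm² overlap (of its 32.00 mm²) is removed, clipping the outline — area = 168.42 mm². Overall, the cross-section is a single solid region. Net area = 168.42 mm².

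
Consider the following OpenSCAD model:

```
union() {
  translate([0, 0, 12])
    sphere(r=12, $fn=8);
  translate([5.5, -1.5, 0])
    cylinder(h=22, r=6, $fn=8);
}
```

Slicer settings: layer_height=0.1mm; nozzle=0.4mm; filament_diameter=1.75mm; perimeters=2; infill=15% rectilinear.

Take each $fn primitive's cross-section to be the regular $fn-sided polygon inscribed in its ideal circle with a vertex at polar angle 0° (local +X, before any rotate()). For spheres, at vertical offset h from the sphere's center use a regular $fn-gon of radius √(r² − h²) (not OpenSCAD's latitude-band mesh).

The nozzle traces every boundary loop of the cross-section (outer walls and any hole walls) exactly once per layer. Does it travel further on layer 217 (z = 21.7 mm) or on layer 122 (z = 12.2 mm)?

Layer 217 (z = 21.7): the r=12 sphere slices to a regular 8-gon of circumradius 7.065 (√(r²−h²) with h=9.7 from center) (perimeter = 2·8·7.065·sin(180°/8) = 43.26 mm); the r=6 cylinder at (5.5, -1.5) contributes a regular 8-gon of circumradius 6 (perimeter = 2·8·6.000·sin(180°/8) = 36.74 mm); Combining (union): the regions partially overlap (shared area 52.03 mm²), so the edge portions inside another operand are dropped and the merged outline is re-measured after clipping — boundary = 52.28 mm. So its perimeter = 52.28 mm. Layer 122 (z = 12.2): the sphere: section is a regular 8-gon, circumradius = √(r²−h²) = √(12²−0.2²) = 11.998 (perimeter = 2·8·11.998·sin(180°/8) = 73.47 mm); the r=6 cylinder at (5.5, -1.5) contributes a regular 8-gon of circumradius 6 (perimeter = 2·8·6.000·sin(180°/8) = 36.74 mm); Taking the union: the regions partially overlap (shared area 101.29 mm²), so the edge portions inside another operand are dropped and the merged outline is re-measured after clipping — boundary = 73.56 mm. So its perimeter = 73.56 mm. Layer 122 is larger (73.56 vs 52.28 mm).

layer 122 (z = 12.2 mm)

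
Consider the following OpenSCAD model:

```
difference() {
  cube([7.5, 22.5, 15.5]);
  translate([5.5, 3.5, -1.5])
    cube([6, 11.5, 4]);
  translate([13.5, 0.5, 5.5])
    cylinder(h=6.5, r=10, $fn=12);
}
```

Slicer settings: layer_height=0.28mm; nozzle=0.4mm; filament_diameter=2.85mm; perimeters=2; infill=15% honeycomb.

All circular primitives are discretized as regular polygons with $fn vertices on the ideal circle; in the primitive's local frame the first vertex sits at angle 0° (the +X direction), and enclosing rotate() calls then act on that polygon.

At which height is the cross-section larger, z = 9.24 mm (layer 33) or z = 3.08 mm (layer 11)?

layer 11 (z = 3.08 mm)

Layer 33 (z = 9.24): the cube is present — its section is the full 7.5×22.5 rectangle (area 168.75 mm²); the cube at (5.5, 3.5) does not reach this height (z outside [-1.5, 2.5]); the r=10 cylinder at (13.5, 0.5) gives a regular 12-gon of circumradius 10 (constant along its height) (area = (12/2)·10.000²·sin(360°/12) = 300.00 mm²); After the difference (first − rest): starting from the 7.5×22.5 cube (168.75 mm²), the r=10 cylinder at (13.5, 0.5) partially overlaps it — only the 22.16 mm² overlap (of its 300.00 mm²) is removed, clipping the outline — area = 146.59 mm². So its area = 146.59 mm². Layer 11 (z = 3.08): the 7.5×22.5 cube contributes its full rectangle (area 168.75 mm²); the cube at (5.5, 3.5) is absent (z outside [-1.5, 2.5]); the cylinder at (13.5, 0.5) does not reach this height (z outside [5.5, 12]); After the difference (first − rest): none of the subtracted shapes is present at this height, so the 7.5×22.5 cube is unchanged — area = 168.75 mm². So its area = 168.75 mm². Layer 11 is larger (168.75 vs 146.59 mm²).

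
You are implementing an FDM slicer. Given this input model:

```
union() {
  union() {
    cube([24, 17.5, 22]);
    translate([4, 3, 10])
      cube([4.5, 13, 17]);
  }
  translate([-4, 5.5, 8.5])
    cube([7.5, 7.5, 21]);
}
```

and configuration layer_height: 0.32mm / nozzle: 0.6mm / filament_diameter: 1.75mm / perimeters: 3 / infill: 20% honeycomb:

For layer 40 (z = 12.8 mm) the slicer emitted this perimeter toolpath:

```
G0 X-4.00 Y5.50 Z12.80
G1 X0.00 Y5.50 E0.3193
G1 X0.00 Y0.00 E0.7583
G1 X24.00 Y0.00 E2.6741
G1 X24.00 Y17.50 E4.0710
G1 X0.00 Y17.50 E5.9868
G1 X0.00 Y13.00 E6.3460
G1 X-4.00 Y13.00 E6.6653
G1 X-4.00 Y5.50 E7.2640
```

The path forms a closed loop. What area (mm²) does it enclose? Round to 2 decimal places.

Apply the shoelace formula to the sequence of (X, Y) vertices; enclosed area = 450.00 mm².

450.00 mm²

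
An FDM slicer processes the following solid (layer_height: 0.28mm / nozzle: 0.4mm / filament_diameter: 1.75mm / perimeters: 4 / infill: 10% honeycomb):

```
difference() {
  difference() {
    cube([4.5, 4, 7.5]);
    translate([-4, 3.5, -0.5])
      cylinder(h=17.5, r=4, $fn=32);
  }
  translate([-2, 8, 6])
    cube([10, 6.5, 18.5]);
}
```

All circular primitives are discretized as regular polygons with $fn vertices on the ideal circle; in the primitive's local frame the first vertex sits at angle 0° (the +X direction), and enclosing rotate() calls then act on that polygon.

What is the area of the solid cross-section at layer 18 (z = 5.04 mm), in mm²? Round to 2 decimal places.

18.00 mm²

At z = 5.04 mm: the 4.5×4 cube contributes its full rectangle (area 18.00 mm²); the r=4 cylinder at (-4, 3.5) gives a regular 32-gon of circumradius 4 (constant along its height) (area = (32/2)·4.000²·sin(360°/32) = 49.94 mm²); After the difference (first − rest): starting from the 4.5×4 cube (18.00 mm²), the r=4 cylinder at (-4, 3.5) misses the remaining region (no effect) — area = 18.00 mm²; the cube at (-2, 8) does not reach this height (z outside [6, 24.5]); Subtracting the remaining from the first: none of the subtracted shapes is present at this height, so the result so far is unchanged — area = 18.00 mm². Overall, the cross-section is a single solid region. Net area = 18.00 mm².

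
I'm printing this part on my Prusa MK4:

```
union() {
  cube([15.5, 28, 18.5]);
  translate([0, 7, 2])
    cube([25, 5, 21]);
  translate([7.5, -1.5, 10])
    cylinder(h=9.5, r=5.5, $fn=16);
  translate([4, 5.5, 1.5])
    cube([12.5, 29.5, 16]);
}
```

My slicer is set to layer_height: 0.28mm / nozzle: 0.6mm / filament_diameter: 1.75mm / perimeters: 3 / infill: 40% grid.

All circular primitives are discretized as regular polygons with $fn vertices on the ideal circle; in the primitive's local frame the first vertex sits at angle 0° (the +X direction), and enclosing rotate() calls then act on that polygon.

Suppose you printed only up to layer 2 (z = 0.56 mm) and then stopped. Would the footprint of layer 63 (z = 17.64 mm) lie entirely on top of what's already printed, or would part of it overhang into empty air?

part overhangs

Compare the two slices. At z = 0.56: the 15.5×28 cube contributes its full rectangle (area 434.00 mm²); the cube at (0, 7) is not intersected at this z (z outside [2, 23]); the cylinder at (7.5, -1.5) does not reach this height (z outside [10, 19.5]); the cube at (4, 5.5) is absent (z outside [1.5, 17.5]); Taking the union: only the 15.5×28 cube is present, so the union is just that shape — area = 434.00 mm². At z = 17.64: the 15.5×28 cube contributes its full rectangle (area 434.00 mm²); the 25×5 cube at (0, 7) contributes its full rectangle (area 125.00 mm²); the r=5.5 cylinder at (7.5, -1.5) contributes a regular 16-gon of circumradius 5.5 (area = (16/2)·5.500²·sin(360°/16) = 92.61 mm²); the cube at (4, 5.5) does not reach this height (z outside [1.5, 17.5]); Combining (union): the regions partially overlap — summed areas 651.61 mm² minus the doubly-counted overlap 107.75 mm² gives 543.86 mm² — area = 543.86 mm². Checking containment: at z = 17.64 the cross-section extends beyond the z = 0.56 cross-section by about 109.86 mm².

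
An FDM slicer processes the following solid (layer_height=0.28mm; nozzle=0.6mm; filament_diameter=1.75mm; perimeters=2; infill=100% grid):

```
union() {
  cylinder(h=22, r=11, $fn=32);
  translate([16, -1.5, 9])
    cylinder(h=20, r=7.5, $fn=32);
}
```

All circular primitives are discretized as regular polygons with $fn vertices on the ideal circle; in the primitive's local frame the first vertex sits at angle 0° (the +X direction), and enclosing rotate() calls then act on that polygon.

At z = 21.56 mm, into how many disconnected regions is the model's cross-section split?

1

At z = 21.56 mm: the cylinder: section is a regular 32-gon, circumradius r=11; the r=7.5 cylinder at (16, -1.5) contributes a regular 32-gon of circumradius 7.5; Merging all regions: the regions partially overlap (shared area 14.17 mm²), so overlapping operands fuse into one piece — 1 connected region. The result has 1 disconnected region.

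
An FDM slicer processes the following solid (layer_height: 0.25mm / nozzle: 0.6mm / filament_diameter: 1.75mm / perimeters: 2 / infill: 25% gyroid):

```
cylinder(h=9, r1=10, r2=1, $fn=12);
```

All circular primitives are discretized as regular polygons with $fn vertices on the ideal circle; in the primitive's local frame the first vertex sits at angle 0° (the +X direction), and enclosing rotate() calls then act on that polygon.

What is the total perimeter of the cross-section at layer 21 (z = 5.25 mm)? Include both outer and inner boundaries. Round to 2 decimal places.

29.51 mm

At z = 5.25 mm: the cone contributes a regular 12-gon of circumradius 4.750 (interpolated between r1=10 and r2=1 at t=0.583) (perimeter = 2·12·4.750·sin(180°/12) = 29.51 mm). Overall, the cross-section is a single solid region. Total boundary length (outer) = 29.51 mm.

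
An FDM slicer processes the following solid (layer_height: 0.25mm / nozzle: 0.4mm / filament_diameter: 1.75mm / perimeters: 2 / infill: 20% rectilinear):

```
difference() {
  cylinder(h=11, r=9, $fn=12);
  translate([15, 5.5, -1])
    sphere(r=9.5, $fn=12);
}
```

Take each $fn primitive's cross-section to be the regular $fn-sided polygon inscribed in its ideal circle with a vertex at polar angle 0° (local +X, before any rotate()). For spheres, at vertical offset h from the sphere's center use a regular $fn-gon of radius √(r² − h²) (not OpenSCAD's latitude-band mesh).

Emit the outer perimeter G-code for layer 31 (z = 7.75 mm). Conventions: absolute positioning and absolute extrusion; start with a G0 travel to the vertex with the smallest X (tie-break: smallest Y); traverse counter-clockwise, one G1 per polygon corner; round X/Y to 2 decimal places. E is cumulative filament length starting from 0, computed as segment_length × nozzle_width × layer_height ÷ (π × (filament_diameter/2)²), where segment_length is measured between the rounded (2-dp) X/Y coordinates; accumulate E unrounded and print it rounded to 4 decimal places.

G0 X-9.00 Y0.00 Z7.75
G1 X-7.79 Y-4.50 E0.1937
G1 X-4.50 Y-7.79 E0.3872
G1 X0.00 Y-9.00 E0.5809
G1 X4.50 Y-7.79 E0.7746
G1 X7.79 Y-4.50 E0.9681
G1 X9.00 Y0.00 E1.1618
G1 X7.79 Y4.50 E1.3555
G1 X4.50 Y7.79 E1.5490
G1 X0.00 Y9.00 E1.7427
G1 X-4.50 Y7.79 E1.9365
G1 X-7.79 Y4.50 E2.1299
G1 X-9.00 Y0.00 E2.3236

At z = 7.75 mm: the r=9 cylinder contributes a regular 12-gon of circumradius 9; the sphere at (15, 5.5): section is a regular 12-gon, circumradius = √(r²−h²) = √(9.5²−8.75²) = 3.700; Subtracting the remaining from the first: starting from the r=9 cylinder, the r=9.5 sphere at (15, 5.5) misses the remaining region (no effect) — 1 connected region. The outline is a single polygon with 12 vertices. Extrusion per mm of travel: 0.4 × 0.25 / (π × 0.875²) = 0.041575. Accumulating E over each segment gives final E = 2.3236.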